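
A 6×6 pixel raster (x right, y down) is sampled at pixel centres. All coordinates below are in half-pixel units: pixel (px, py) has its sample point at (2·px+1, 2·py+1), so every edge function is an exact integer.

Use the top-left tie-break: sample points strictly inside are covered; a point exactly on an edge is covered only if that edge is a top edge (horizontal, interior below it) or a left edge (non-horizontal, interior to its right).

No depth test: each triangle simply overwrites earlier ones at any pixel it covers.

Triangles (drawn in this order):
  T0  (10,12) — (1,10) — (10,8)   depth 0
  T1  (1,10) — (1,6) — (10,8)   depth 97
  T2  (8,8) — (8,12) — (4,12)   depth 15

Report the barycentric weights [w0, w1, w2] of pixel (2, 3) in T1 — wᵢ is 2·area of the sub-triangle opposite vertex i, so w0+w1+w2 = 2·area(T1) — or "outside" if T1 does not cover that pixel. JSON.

T0:
  2·area = 36
  edge (10, 12)→(1, 10): d=(-9,-2) top-left  bias=+0
  edge (1, 10)→(10, 8): d=(9,-2) top-left  bias=+0
  edge (10, 8)→(10, 12): d=(0,4) right/bottom  bias=-1
    (3,4)@(7, 9): e=[21,3,12] → #
    (4,4)@(9, 9): e=[25,7,4] → #
    (5,4)@(11, 9): e=[29,11,-4] → ·
    (3,5)@(7, 11): e=[3,21,12] → #
    (5,5)@(11, 11): e=[11,29,-4] → ·
  covered (4 px):
    · · · · · ·
    · · · · · ·
    · · · · · ·
    · · · · · ·
    · · · # # ·
    · · · # # ·
T1:
  2·area = 36
  edge (1, 10)→(1, 6): d=(0,-4) top-left  bias=+0
  edge (1, 6)→(10, 8): d=(9,2) right/bottom  bias=-1
  edge (10, 8)→(1, 10): d=(-9,2) right/bottom  bias=-1
    (0,0)@(1, 1): e=[0,-45,81] → ·  [on edge]
    (0,1)@(1, 3): e=[0,-27,63] → ·  [on edge]
    (0,2)@(1, 5): e=[0,-9,45] → ·  [on edge]
    (0,3)@(1, 7): e=[0,9,27] → #  [on edge]
    (1,3)@(3, 7): e=[8,5,23] → #
    (2,3)@(5, 7): e=[16,1,19] → #
    (3,3)@(7, 7): e=[24,-3,15] → ·
    (0,4)@(1, 9): e=[0,27,9] → #  [on edge]
    (3,4)@(7, 9): e=[24,15,-3] → ·
    (0,5)@(1, 11): e=[0,45,-9] → ·  [on edge]
    (1,5)@(3, 11): e=[8,41,-13] → ·
    (2,5)@(5, 11): e=[16,37,-17] → ·
  covered (6 px):
    · · · · · ·
    · · · · · ·
    · · · · · ·
    # # # · · ·
    # # # · · ·
    · · · · · ·
T2:
  2·area = 16
  edge (8, 8)→(8, 12): d=(0,4) right/bottom  bias=-1
  edge (8, 12)→(4, 12): d=(-4,0) right/bottom  bias=-1
  edge (4, 12)→(8, 8): d=(4,-4) top-left  bias=+0
    (5,2)@(11, 5): e=[-12,28,0] → ·  [on edge]
    (4,3)@(9, 7): e=[-4,20,0] → ·  [on edge]
    (3,4)@(7, 9): e=[4,12,0] → #  [on edge]
    (4,4)@(9, 9): e=[-4,12,8] → ·
    (2,5)@(5, 11): e=[12,4,0] → #  [on edge]
    (4,5)@(9, 11): e=[-4,4,16] → ·
  covered (3 px):
    · · · · · ·
    · · · · · ·
    · · · · · ·
    · · · · · ·
    · · · # · ·
    · · # # · ·

Result: [1,19,16]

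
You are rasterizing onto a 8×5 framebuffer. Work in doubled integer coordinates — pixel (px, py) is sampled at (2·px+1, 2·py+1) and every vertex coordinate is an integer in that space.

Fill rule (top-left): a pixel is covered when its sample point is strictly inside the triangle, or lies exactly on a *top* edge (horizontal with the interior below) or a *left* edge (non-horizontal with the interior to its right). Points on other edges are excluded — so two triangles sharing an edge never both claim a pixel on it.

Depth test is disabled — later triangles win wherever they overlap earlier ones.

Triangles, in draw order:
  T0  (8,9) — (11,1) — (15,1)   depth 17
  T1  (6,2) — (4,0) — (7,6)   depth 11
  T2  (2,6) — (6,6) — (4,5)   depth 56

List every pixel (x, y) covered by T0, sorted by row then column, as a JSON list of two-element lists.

T0:
  2·area = 32
  edge (8, 9)→(11, 1): d=(3,-8) top-left  bias=+0
  edge (11, 1)→(15, 1): d=(4,0) top-left  bias=+0
  edge (15, 1)→(8, 9): d=(-7,8) right/bottom  bias=-1
    (0,0)@(1, 1): e=[-80,0,112] → .  [on edge]
    (1,0)@(3, 1): e=[-64,0,96] → .  [on edge]
    (2,0)@(5, 1): e=[-48,0,80] → .  [on edge]
    (3,0)@(7, 1): e=[-32,0,64] → .  [on edge]
    (4,0)@(9, 1): e=[-16,0,48] → .  [on edge]
    (5,0)@(11, 1): e=[0,0,32] → X  [on edge]
    (6,0)@(13, 1): e=[16,0,16] → X  [on edge]
    (7,0)@(15, 1): e=[32,0,0] → .  [on edge]
    (5,1)@(11, 3): e=[6,8,18] → X
    (7,1)@(15, 3): e=[38,8,-14] → .
    (5,2)@(11, 5): e=[12,16,4] → X
    (6,2)@(13, 5): e=[28,16,-12] → .
  covered (6 px):
    . . . . . X X .
    . . . . . X X .
    . . . . . X . .
    . . . . X . . .
    . . . . . . . .
T1:
  2·area = 6  (B↔C swapped to make it positive)
  edge (6, 2)→(7, 6): d=(1,4) right/bottom  bias=-1
  edge (7, 6)→(4, 0): d=(-3,-6) top-left  bias=+0
  edge (4, 0)→(6, 2): d=(2,2) right/bottom  bias=-1
    (2,0)@(5, 1): e=[3,3,0] → .  [on edge]
    (3,1)@(7, 3): e=[-3,9,0] → .  [on edge]
    (4,2)@(9, 5): e=[-9,15,0] → .  [on edge]
    (5,3)@(11, 7): e=[-15,21,0] → .  [on edge]
    (6,4)@(13, 9): e=[-21,27,0] → .  [on edge]
  covered (0 px):
    . . . . . . . .
    . . . . . . . .
    . . . . . . . .
    . . . . . . . .
    . . . . . . . .
T2:
  2·area = 4  (B↔C swapped to make it positive)
  edge (2, 6)→(4, 5): d=(2,-1) top-left  bias=+0
  edge (4, 5)→(6, 6): d=(2,1) right/bottom  bias=-1
  edge (6, 6)→(2, 6): d=(-4,0) right/bottom  bias=-1
  covered (0 px):
    . . . . . . . .
    . . . . . . . .
    . . . . . . . .
    . . . . . . . .
    . . . . . . . .

Result: [[5,0],[6,0],[5,1],[6,1],[5,2],[4,3]]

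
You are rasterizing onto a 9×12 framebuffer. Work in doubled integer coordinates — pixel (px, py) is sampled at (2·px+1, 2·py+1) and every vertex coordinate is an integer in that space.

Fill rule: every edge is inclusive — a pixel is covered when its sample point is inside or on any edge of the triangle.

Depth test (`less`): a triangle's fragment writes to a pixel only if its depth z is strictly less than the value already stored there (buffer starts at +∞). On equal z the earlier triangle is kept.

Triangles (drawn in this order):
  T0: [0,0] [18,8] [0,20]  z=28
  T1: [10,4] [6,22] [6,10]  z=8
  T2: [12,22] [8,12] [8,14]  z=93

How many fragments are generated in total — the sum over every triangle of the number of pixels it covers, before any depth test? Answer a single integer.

T0:
  2·area = 360
  edge (0, 0)→(18, 8): d=(18,8) inclusive
  edge (18, 8)→(0, 20): d=(-18,12) inclusive
  edge (0, 20)→(0, 0): d=(0,-20) inclusive
    (0,0)@(1, 1): e=[10,330,20] → #
    (1,0)@(3, 1): e=[-6,306,60] → ·
    (0,1)@(1, 3): e=[46,294,20] → #
    (1,1)@(3, 3): e=[30,270,60] → #
    (2,1)@(5, 3): e=[14,246,100] → #
    (3,1)@(7, 3): e=[-2,222,140] → ·
    (0,2)@(1, 5): e=[82,258,20] → #
    (3,2)@(7, 5): e=[34,186,140] → #
    (4,2)@(9, 5): e=[18,162,180] → #
    (5,2)@(11, 5): e=[2,138,220] → #
    (6,2)@(13, 5): e=[-14,114,260] → ·
    (0,3)@(1, 7): e=[118,222,20] → #
  covered (45 px):
    # · · · · · · · ·
    # # # · · · · · ·
    # # # # # # · · ·
    # # # # # # # # ·
    # # # # # # # # ·
    # # # # # # # · ·
    # # # # # · · · ·
    # # # # · · · · ·
    # # · · · · · · ·
    # · · · · · · · ·
    · · · · · · · · ·
    · · · · · · · · ·
T1:
  2·area = 48
  edge (10, 4)→(6, 22): d=(-4,18) inclusive
  edge (6, 22)→(6, 10): d=(0,-12) inclusive
  edge (6, 10)→(10, 4): d=(4,-6) inclusive
    (4,3)@(9, 7): e=[6,36,6] → #
    (5,3)@(11, 7): e=[-30,60,18] → ·
    (3,4)@(7, 9): e=[34,12,2] → #
    (4,4)@(9, 9): e=[-2,36,14] → ·
    (3,5)@(7, 11): e=[26,12,10] → #
    (4,5)@(9, 11): e=[-10,36,22] → ·
    (3,6)@(7, 13): e=[18,12,18] → #
    (4,6)@(9, 13): e=[-18,36,30] → ·
    (3,7)@(7, 15): e=[10,12,26] → #
    (4,7)@(9, 15): e=[-26,36,38] → ·
    (3,8)@(7, 17): e=[2,12,34] → #
    (4,8)@(9, 17): e=[-34,36,46] → ·
  covered (6 px):
    · · · · · · · · ·
    · · · · · · · · ·
    · · · · · · · · ·
    · · · · # · · · ·
    · · · # · · · · ·
    · · · # · · · · ·
    · · · # · · · · ·
    · · · # · · · · ·
    · · · # · · · · ·
    · · · · · · · · ·
    · · · · · · · · ·
    · · · · · · · · ·
T2:
  2·area = 8  (B↔C swapped to make it positive)
  edge (12, 22)→(8, 14): d=(-4,-8) inclusive
  edge (8, 14)→(8, 12): d=(0,-2) inclusive
  edge (8, 12)→(12, 22): d=(4,10) inclusive
    (4,7)@(9, 15): e=[4,2,2] → #
    (5,7)@(11, 15): e=[20,6,-18] → ·
    (4,8)@(9, 17): e=[-4,2,10] → ·
  covered (1 px):
    · · · · · · · · ·
    · · · · · · · · ·
    · · · · · · · · ·
    · · · · · · · · ·
    · · · · · · · · ·
    · · · · · · · · ·
    · · · · · · · · ·
    · · · · # · · · ·
    · · · · · · · · ·
    · · · · · · · · ·
    · · · · · · · · ·
    · · · · · · · · ·

Result: 52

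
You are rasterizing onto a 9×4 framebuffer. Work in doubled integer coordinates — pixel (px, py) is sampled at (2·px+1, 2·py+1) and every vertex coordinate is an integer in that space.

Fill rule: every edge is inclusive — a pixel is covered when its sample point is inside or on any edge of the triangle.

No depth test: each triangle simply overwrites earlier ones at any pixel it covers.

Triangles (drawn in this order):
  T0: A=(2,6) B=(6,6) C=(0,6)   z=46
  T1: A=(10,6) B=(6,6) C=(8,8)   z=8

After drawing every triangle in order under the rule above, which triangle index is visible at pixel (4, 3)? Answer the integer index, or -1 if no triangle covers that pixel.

T0:
  degenerate (2·area = 0) — covers nothing
T1:
  2·area = 8  (B↔C swapped to make it positive)
  edge (10, 6)→(8, 8): d=(-2,2) inclusive
  edge (8, 8)→(6, 6): d=(-2,-2) inclusive
  edge (6, 6)→(10, 6): d=(4,0) inclusive
    (0,0)@(1, 1): e=[28,0,-20] → ·  [on edge]
    (7,0)@(15, 1): e=[0,28,-20] → ·  [on edge]
    (1,1)@(3, 3): e=[20,0,-12] → ·  [on edge]
    (6,1)@(13, 3): e=[0,20,-12] → ·  [on edge]
    (2,2)@(5, 5): e=[12,0,-4] → ·  [on edge]
    (5,2)@(11, 5): e=[0,12,-4] → ·  [on edge]
    (3,3)@(7, 7): e=[4,0,4] → █  [on edge]
    (4,3)@(9, 7): e=[0,4,4] → █  [on edge]
    (5,3)@(11, 7): e=[-4,8,4] → ·
  covered (2 px):
    · · · · · · · · ·
    · · · · · · · · ·
    · · · · · · · · ·
    · · · █ █ · · · ·

Z-buffer (winner per pixel, '.' = empty):
  . . . . . . . . .
  . . . . . . . . .
  . . . . . . . . .
  . . . 1 1 . . . .

Result: 1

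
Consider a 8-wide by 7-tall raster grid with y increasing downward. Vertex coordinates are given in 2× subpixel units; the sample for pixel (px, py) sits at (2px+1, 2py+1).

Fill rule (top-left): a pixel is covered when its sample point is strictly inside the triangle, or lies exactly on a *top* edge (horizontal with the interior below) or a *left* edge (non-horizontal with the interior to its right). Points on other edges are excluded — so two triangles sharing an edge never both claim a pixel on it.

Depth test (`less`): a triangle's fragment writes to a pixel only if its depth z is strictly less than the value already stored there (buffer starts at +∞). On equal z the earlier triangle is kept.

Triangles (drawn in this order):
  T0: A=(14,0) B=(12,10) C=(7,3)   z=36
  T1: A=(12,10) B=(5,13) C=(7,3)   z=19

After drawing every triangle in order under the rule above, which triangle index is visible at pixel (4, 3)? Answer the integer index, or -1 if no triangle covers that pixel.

T0:
  2·area = 64
  edge (14, 0)→(12, 10): d=(-2,10) right/bottom  bias=-1
  edge (12, 10)→(7, 3): d=(-5,-7) top-left  bias=+0
  edge (7, 3)→(14, 0): d=(7,-3) top-left  bias=+0
    (6,0)@(13, 1): e=[8,52,4] → X
    (7,0)@(15, 1): e=[-12,66,10] → .
    (3,1)@(7, 3): e=[64,0,0] → X  [on edge]
    (4,1)@(9, 3): e=[44,14,6] → X
    (5,1)@(11, 3): e=[24,28,12] → X
    (7,1)@(15, 3): e=[-16,56,24] → .
    (3,2)@(7, 5): e=[60,-10,14] → .
    (4,2)@(9, 5): e=[40,4,20] → X
    (6,2)@(13, 5): e=[0,32,32] → .  [on edge]
    (4,3)@(9, 7): e=[36,-6,34] → .
    (5,3)@(11, 7): e=[16,8,40] → X
    (6,3)@(13, 7): e=[-4,22,46] → .
  covered (8 px):
    . . . . . . X .
    . . . X X X X .
    . . . . X X . .
    . . . . . X . .
    . . . . . . . .
    . . . . . . . .
    . . . . . . . .
T1:
  2·area = 64
  edge (12, 10)→(5, 13): d=(-7,3) right/bottom  bias=-1
  edge (5, 13)→(7, 3): d=(2,-10) top-left  bias=+0
  edge (7, 3)→(12, 10): d=(5,7) right/bottom  bias=-1
    (3,1)@(7, 3): e=[64,0,0] → .  [on edge]
    (3,2)@(7, 5): e=[50,4,10] → X
    (4,2)@(9, 5): e=[44,24,-4] → .
    (3,3)@(7, 7): e=[36,8,20] → X
    (4,3)@(9, 7): e=[30,28,6] → X
    (5,3)@(11, 7): e=[24,48,-8] → .
    (3,4)@(7, 9): e=[22,12,30] → X
    (5,4)@(11, 9): e=[10,52,2] → X
    (6,4)@(13, 9): e=[4,72,-12] → .
    (3,5)@(7, 11): e=[8,16,40] → X
    (5,5)@(11, 11): e=[-4,56,12] → .
    (2,6)@(5, 13): e=[0,0,64] → .  [on edge]
  covered (8 px):
    . . . . . . . .
    . . . . . . . .
    . . . X . . . .
    . . . X X . . .
    . . . X X X . .
    . . . X X . . .
    . . . . . . . .

Z-buffer (winner per pixel, '.' = empty):
  . . . . . . 0 .
  . . . 0 0 0 0 .
  . . . 1 0 0 . .
  . . . 1 1 0 . .
  . . . 1 1 1 . .
  . . . 1 1 . . .
  . . . . . . . .

Final: 1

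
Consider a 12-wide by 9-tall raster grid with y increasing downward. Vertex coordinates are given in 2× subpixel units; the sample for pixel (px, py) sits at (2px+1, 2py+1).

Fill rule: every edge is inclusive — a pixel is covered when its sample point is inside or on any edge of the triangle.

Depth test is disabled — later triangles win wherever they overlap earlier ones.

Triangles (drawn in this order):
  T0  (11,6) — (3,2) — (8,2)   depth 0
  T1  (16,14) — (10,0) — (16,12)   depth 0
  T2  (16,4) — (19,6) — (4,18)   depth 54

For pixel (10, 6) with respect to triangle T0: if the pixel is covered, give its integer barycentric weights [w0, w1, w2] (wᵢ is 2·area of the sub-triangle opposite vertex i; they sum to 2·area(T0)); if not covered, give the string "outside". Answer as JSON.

T0:
  2·area = 20
  edge (11, 6)→(3, 2): d=(-8,-4) inclusive
  edge (3, 2)→(8, 2): d=(5,0) inclusive
  edge (8, 2)→(11, 6): d=(3,4) inclusive
    (0,0)@(1, 1): e=[0,-5,25] → .  [on edge]
    (2,1)@(5, 3): e=[0,5,15] → X  [on edge]
    (3,1)@(7, 3): e=[8,5,7] → X
    (4,1)@(9, 3): e=[16,5,-1] → .
    (2,2)@(5, 5): e=[-16,15,21] → .
    (3,2)@(7, 5): e=[-8,15,13] → .
    (4,2)@(9, 5): e=[0,15,5] → X  [on edge]
    (5,2)@(11, 5): e=[8,15,-3] → .
    (4,3)@(9, 7): e=[-16,25,11] → .
    (6,3)@(13, 7): e=[0,25,-5] → .  [on edge]
    (8,4)@(17, 9): e=[0,35,-15] → .  [on edge]
    (10,5)@(21, 11): e=[0,45,-25] → .  [on edge]
  covered (3 px):
    . . . . . . . . . . . .
    . . X X . . . . . . . .
    . . . . X . . . . . . .
    . . . . . . . . . . . .
    . . . . . . . . . . . .
    . . . . . . . . . . . .
    . . . . . . . . . . . .
    . . . . . . . . . . . .
    . . . . . . . . . . . .
T1:
  2·area = 12
  edge (16, 14)→(10, 0): d=(-6,-14) inclusive
  edge (10, 0)→(16, 12): d=(6,12) inclusive
  edge (16, 12)→(16, 14): d=(0,2) inclusive
    (6,3)@(13, 7): e=[0,6,6] → X  [on edge]
    (7,3)@(15, 7): e=[28,-18,2] → .
    (6,4)@(13, 9): e=[-12,18,6] → .
    (7,5)@(15, 11): e=[4,6,2] → X
    (8,5)@(17, 11): e=[32,-18,-2] → .
    (7,6)@(15, 13): e=[-8,18,2] → .
  covered (2 px):
    . . . . . . . . . . . .
    . . . . . . . . . . . .
    . . . . . . . . . . . .
    . . . . . . X . . . . .
    . . . . . . . . . . . .
    . . . . . . . X . . . .
    . . . . . . . . . . . .
    . . . . . . . . . . . .
    . . . . . . . . . . . .
T2:
  2·area = 66
  edge (16, 4)→(19, 6): d=(3,2) inclusive
  edge (19, 6)→(4, 18): d=(-15,12) inclusive
  edge (4, 18)→(16, 4): d=(12,-14) inclusive
    (8,2)@(17, 5): e=[1,39,26] → X
    (9,2)@(19, 5): e=[-3,15,54] → .
    (7,3)@(15, 7): e=[11,33,22] → X
    (9,3)@(19, 7): e=[3,-15,78] → .
    (6,4)@(13, 9): e=[21,27,18] → X
    (8,4)@(17, 9): e=[13,-21,74] → .
    (5,5)@(11, 11): e=[31,21,14] → X
    (6,5)@(13, 11): e=[27,-3,42] → .
    (7,5)@(15, 11): e=[23,-27,70] → .
    (4,6)@(9, 13): e=[41,15,10] → X
    (5,6)@(11, 13): e=[37,-9,38] → .
    (3,7)@(7, 15): e=[51,9,6] → X
  covered (9 px):
    . . . . . . . . . . . .
    . . . . . . . . . . . .
    . . . . . . . . X . . .
    . . . . . . . X X . . .
    . . . . . . X X . . . .
    . . . . . X . . . . . .
    . . . . X . . . . . . .
    . . . X . . . . . . . .
    . . X . . . . . . . . .

Final: "outside"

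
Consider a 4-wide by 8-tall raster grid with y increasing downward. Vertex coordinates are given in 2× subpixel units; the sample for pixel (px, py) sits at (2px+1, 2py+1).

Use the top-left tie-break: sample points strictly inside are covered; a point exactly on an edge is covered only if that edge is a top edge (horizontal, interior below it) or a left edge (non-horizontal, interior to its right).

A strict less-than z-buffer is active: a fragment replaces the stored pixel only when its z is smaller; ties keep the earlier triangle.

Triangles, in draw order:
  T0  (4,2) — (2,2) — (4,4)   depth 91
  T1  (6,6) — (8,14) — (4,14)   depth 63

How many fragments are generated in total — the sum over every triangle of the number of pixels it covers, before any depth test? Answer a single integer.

T0:
  2·area = 4  (B↔C swapped to make it positive)
  edge (4, 2)→(4, 4): d=(0,2) right/bottom  bias=-1
  edge (4, 4)→(2, 2): d=(-2,-2) top-left  bias=+0
  edge (2, 2)→(4, 2): d=(2,0) top-left  bias=+0
    (0,0)@(1, 1): e=[6,0,-2] → ·  [on edge]
    (1,1)@(3, 3): e=[2,0,2] → #  [on edge]
    (2,1)@(5, 3): e=[-2,4,2] → ·
    (1,2)@(3, 5): e=[2,-4,6] → ·
    (2,2)@(5, 5): e=[-2,0,6] → ·  [on edge]
    (3,3)@(7, 7): e=[-6,0,10] → ·  [on edge]
  covered (1 px):
    · · · ·
    · # · ·
    · · · ·
    · · · ·
    · · · ·
    · · · ·
    · · · ·
    · · · ·
T1:
  2·area = 32
  edge (6, 6)→(8, 14): d=(2,8) right/bottom  bias=-1
  edge (8, 14)→(4, 14): d=(-4,0) right/bottom  bias=-1
  edge (4, 14)→(6, 6): d=(2,-8) top-left  bias=+0
    (2,5)@(5, 11): e=[18,12,2] → #
    (3,5)@(7, 11): e=[2,12,18] → #
    (2,6)@(5, 13): e=[22,4,6] → #
    (2,7)@(5, 15): e=[26,-4,10] → ·
    (3,7)@(7, 15): e=[10,-4,26] → ·
  covered (4 px):
    · · · ·
    · · · ·
    · · · ·
    · · · ·
    · · · ·
    · · # #
    · · # #
    · · · ·

Final: 5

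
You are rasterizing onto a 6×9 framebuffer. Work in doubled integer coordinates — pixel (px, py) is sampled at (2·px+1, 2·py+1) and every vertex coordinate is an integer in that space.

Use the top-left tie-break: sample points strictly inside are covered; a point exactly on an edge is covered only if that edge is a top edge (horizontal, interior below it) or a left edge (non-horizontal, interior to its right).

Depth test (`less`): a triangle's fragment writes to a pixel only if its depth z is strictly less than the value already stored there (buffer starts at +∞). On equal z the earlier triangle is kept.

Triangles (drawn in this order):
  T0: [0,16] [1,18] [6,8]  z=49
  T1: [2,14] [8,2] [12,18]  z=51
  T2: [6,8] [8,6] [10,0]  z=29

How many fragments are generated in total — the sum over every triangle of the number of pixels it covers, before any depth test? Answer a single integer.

T0:
  2·area = 20  (B↔C swapped to make it positive)
  edge (0, 16)→(6, 8): d=(6,-8) top-left  bias=+0
  edge (6, 8)→(1, 18): d=(-5,10) right/bottom  bias=-1
  edge (1, 18)→(0, 16): d=(-1,-2) top-left  bias=+0
    (1,6)@(3, 13): e=[6,5,9] → █
    (2,6)@(5, 13): e=[22,-15,13] → ·
    (0,7)@(1, 15): e=[2,15,3] → █
    (1,7)@(3, 15): e=[18,-5,7] → ·
    (0,8)@(1, 17): e=[14,5,1] → █
    (1,8)@(3, 17): e=[30,-15,5] → ·
  covered (3 px):
    · · · · · ·
    · · · · · ·
    · · · · · ·
    · · · · · ·
    · · · · · ·
    · · · · · ·
    · █ · · · ·
    █ · · · · ·
    █ · · · · ·
T1:
  2·area = 144
  edge (2, 14)→(8, 2): d=(6,-12) top-left  bias=+0
  edge (8, 2)→(12, 18): d=(4,16) right/bottom  bias=-1
  edge (12, 18)→(2, 14): d=(-10,-4) top-left  bias=+0
    (3,2)@(7, 5): e=[6,28,110] → █
    (4,2)@(9, 5): e=[30,-4,118] → ·
    (3,3)@(7, 7): e=[18,36,90] → █
    (4,3)@(9, 7): e=[42,4,98] → █
    (5,3)@(11, 7): e=[66,-28,106] → ·
    (2,4)@(5, 9): e=[6,76,62] → █
    (5,4)@(11, 9): e=[78,-20,86] → ·
    (2,5)@(5, 11): e=[18,84,42] → █
    (5,5)@(11, 11): e=[90,-12,66] → ·
    (1,6)@(3, 13): e=[6,124,14] → █
    (5,6)@(11, 13): e=[102,-4,46] → ·
    (1,7)@(3, 15): e=[18,132,-6] → ·
  covered (18 px):
    · · · · · ·
    · · · · · ·
    · · · █ · ·
    · · · █ █ ·
    · · █ █ █ ·
    · · █ █ █ ·
    · █ █ █ █ ·
    · · █ █ █ █
    · · · · · █
T2:
  2·area = 8  (B↔C swapped to make it positive)
  edge (6, 8)→(10, 0): d=(4,-8) top-left  bias=+0
  edge (10, 0)→(8, 6): d=(-2,6) right/bottom  bias=-1
  edge (8, 6)→(6, 8): d=(-2,2) right/bottom  bias=-1
    (4,1)@(9, 3): e=[4,0,4] → ·  [on edge]
    (5,1)@(11, 3): e=[20,-12,0] → ·  [on edge]
    (4,2)@(9, 5): e=[12,-4,0] → ·  [on edge]
    (3,3)@(7, 7): e=[4,4,0] → ·  [on edge]
    (2,4)@(5, 9): e=[-4,12,0] → ·  [on edge]
    (3,4)@(7, 9): e=[12,0,-4] → ·  [on edge]
    (1,5)@(3, 11): e=[-12,20,0] → ·  [on edge]
    (0,6)@(1, 13): e=[-20,28,0] → ·  [on edge]
    (2,7)@(5, 15): e=[20,0,-12] → ·  [on edge]
  covered (0 px):
    · · · · · ·
    · · · · · ·
    · · · · · ·
    · · · · · ·
    · · · · · ·
    · · · · · ·
    · · · · · ·
    · · · · · ·
    · · · · · ·

Answer: 21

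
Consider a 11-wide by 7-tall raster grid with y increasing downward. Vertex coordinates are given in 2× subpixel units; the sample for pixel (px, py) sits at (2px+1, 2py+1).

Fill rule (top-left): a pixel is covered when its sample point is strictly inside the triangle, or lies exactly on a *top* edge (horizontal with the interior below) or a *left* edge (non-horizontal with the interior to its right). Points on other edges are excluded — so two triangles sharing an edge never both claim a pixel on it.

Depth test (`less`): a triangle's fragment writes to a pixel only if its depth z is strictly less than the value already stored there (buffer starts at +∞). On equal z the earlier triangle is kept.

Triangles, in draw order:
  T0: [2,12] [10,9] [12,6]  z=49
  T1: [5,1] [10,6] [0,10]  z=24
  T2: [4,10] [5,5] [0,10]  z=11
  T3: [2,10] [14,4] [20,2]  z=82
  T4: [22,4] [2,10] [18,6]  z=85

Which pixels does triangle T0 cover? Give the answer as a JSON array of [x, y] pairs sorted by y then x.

T0:
  2·area = 18  (B↔C swapped to make it positive)
  edge (2, 12)→(12, 6): d=(10,-6) top-left  bias=+0
  edge (12, 6)→(10, 9): d=(-2,3) right/bottom  bias=-1
  edge (10, 9)→(2, 12): d=(-8,3) right/bottom  bias=-1
    (8,1)@(17, 3): e=[0,-9,27] → ·  [on edge]
    (5,3)@(11, 7): e=[4,1,13] → █
    (6,3)@(13, 7): e=[16,-5,7] → ·
    (3,4)@(7, 9): e=[0,9,9] → █  [on edge]
    (4,4)@(9, 9): e=[12,3,3] → █
    (5,4)@(11, 9): e=[24,-3,-3] → ·
    (3,5)@(7, 11): e=[20,5,-7] → ·
    (4,5)@(9, 11): e=[32,-1,-13] → ·
  covered (3 px):
    · · · · · · · · · · ·
    · · · · · · · · · · ·
    · · · · · · · · · · ·
    · · · · · █ · · · · ·
    · · · █ █ · · · · · ·
    · · · · · · · · · · ·
    · · · · · · · · · · ·
T1:
  2·area = 70
  edge (5, 1)→(10, 6): d=(5,5) right/bottom  bias=-1
  edge (10, 6)→(0, 10): d=(-10,4) right/bottom  bias=-1
  edge (0, 10)→(5, 1): d=(5,-9) top-left  bias=+0
    (2,0)@(5, 1): e=[0,70,0] → ·  [on edge]
    (2,1)@(5, 3): e=[10,50,10] → █
    (3,1)@(7, 3): e=[0,42,28] → ·  [on edge]
    (1,2)@(3, 5): e=[30,38,2] → █
    (3,2)@(7, 5): e=[10,22,38] → █
    (4,2)@(9, 5): e=[0,14,56] → ·  [on edge]
    (1,3)@(3, 7): e=[40,18,12] → █
    (4,3)@(9, 7): e=[10,-6,66] → ·
    (5,3)@(11, 7): e=[0,-14,84] → ·  [on edge]
    (0,4)@(1, 9): e=[60,6,4] → █
    (1,4)@(3, 9): e=[50,-2,22] → ·
    (2,4)@(5, 9): e=[40,-10,40] → ·
    (6,4)@(13, 9): e=[0,-42,112] → ·  [on edge]
    (7,5)@(15, 11): e=[0,-70,140] → ·  [on edge]
    (8,6)@(17, 13): e=[0,-98,168] → ·  [on edge]
  covered (8 px):
    · · · · · · · · · · ·
    · · █ · · · · · · · ·
    · █ █ █ · · · · · · ·
    · █ █ █ · · · · · · ·
    █ · · · · · · · · · ·
    · · · · · · · · · · ·
    · · · · · · · · · · ·
T2:
  2·area = 20  (B↔C swapped to make it positive)
  edge (4, 10)→(0, 10): d=(-4,0) right/bottom  bias=-1
  edge (0, 10)→(5, 5): d=(5,-5) top-left  bias=+0
  edge (5, 5)→(4, 10): d=(-1,5) right/bottom  bias=-1
    (4,0)@(9, 1): e=[36,0,-16] → ·  [on edge]
    (3,1)@(7, 3): e=[28,0,-8] → ·  [on edge]
    (2,2)@(5, 5): e=[20,0,0] → ·  [on edge]
    (1,3)@(3, 7): e=[12,0,8] → █  [on edge]
    (2,3)@(5, 7): e=[12,10,-2] → ·
    (0,4)@(1, 9): e=[4,0,16] → █  [on edge]
    (2,4)@(5, 9): e=[4,20,-4] → ·
    (0,5)@(1, 11): e=[-4,10,14] → ·
    (1,5)@(3, 11): e=[-4,20,4] → ·
  covered (3 px):
    · · · · · · · · · · ·
    · · · · · · · · · · ·
    · · · · · · · · · · ·
    · █ · · · · · · · · ·
    █ █ · · · · · · · · ·
    · · · · · · · · · · ·
    · · · · · · · · · · ·
T3:
  2·area = 12
  edge (2, 10)→(14, 4): d=(12,-6) top-left  bias=+0
  edge (14, 4)→(20, 2): d=(6,-2) top-left  bias=+0
  edge (20, 2)→(2, 10): d=(-18,8) right/bottom  bias=-1
    (8,1)@(17, 3): e=[6,0,6] → █  [on edge]
    (9,1)@(19, 3): e=[18,4,-10] → ·
    (5,2)@(11, 5): e=[-6,0,18] → ·  [on edge]
    (6,2)@(13, 5): e=[6,4,2] → █
    (7,2)@(15, 5): e=[18,8,-14] → ·
    (8,2)@(17, 5): e=[30,12,-30] → ·
    (2,3)@(5, 7): e=[-18,0,30] → ·  [on edge]
    (6,3)@(13, 7): e=[30,16,-34] → ·
  covered (2 px):
    · · · · · · · · · · ·
    · · · · · · · · █ · ·
    · · · · · · █ · · · ·
    · · · · · · · · · · ·
    · · · · · · · · · · ·
    · · · · · · · · · · ·
    · · · · · · · · · · ·
T4:
  2·area = 16  (B↔C swapped to make it positive)
  edge (22, 4)→(18, 6): d=(-4,2) right/bottom  bias=-1
  edge (18, 6)→(2, 10): d=(-16,4) right/bottom  bias=-1
  edge (2, 10)→(22, 4): d=(20,-6) top-left  bias=+0
    (9,2)@(19, 5): e=[2,12,2] → █
    (10,2)@(21, 5): e=[-2,4,14] → ·
    (6,3)@(13, 7): e=[6,4,6] → █
    (7,3)@(15, 7): e=[2,-4,18] → ·
    (9,3)@(19, 7): e=[-6,-20,42] → ·
    (6,4)@(13, 9): e=[-2,-28,46] → ·
  covered (2 px):
    · · · · · · · · · · ·
    · · · · · · · · · · ·
    · · · · · · · · · █ ·
    · · · · · · █ · · · ·
    · · · · · · · · · · ·
    · · · · · · · · · · ·
    · · · · · · · · · · ·

Answer: [[5,3],[3,4],[4,4]]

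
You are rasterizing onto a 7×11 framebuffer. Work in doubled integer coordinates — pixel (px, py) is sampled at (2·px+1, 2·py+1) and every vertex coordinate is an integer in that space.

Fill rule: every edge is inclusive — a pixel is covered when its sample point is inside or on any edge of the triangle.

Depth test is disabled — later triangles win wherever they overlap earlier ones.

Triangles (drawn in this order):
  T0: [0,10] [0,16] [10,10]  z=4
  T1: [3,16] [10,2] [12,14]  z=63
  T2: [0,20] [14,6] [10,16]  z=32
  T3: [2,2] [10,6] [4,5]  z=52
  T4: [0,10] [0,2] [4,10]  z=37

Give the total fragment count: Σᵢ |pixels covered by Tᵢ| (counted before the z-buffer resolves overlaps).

T0:
  2·area = 60  (B↔C swapped to make it positive)
  edge (0, 10)→(10, 10): d=(10,0) inclusive
  edge (10, 10)→(0, 16): d=(-10,6) inclusive
  edge (0, 16)→(0, 10): d=(0,-6) inclusive
    (0,5)@(1, 11): e=[10,44,6] → X
    (1,5)@(3, 11): e=[10,32,18] → X
    (2,5)@(5, 11): e=[10,20,30] → X
    (3,5)@(7, 11): e=[10,8,42] → X
    (4,5)@(9, 11): e=[10,-4,54] → .
    (0,6)@(1, 13): e=[30,24,6] → X
    (2,6)@(5, 13): e=[30,0,30] → X  [on edge]
    (3,6)@(7, 13): e=[30,-12,42] → .
    (0,7)@(1, 15): e=[50,4,6] → X
    (1,7)@(3, 15): e=[50,-8,18] → .
    (2,7)@(5, 15): e=[50,-20,30] → .
    (0,8)@(1, 17): e=[70,-16,6] → .
  covered (8 px):
    . . . . . . .
    . . . . . . .
    . . . . . . .
    . . . . . . .
    . . . . . . .
    X X X X . . .
    X X X . . . .
    X . . . . . .
    . . . . . . .
    . . . . . . .
    . . . . . . .
T1:
  2·area = 112
  edge (3, 16)→(10, 2): d=(7,-14) inclusive
  edge (10, 2)→(12, 14): d=(2,12) inclusive
  edge (12, 14)→(3, 16): d=(-9,2) inclusive
    (4,2)@(9, 5): e=[7,18,87] → X
    (5,2)@(11, 5): e=[35,-6,83] → .
    (4,3)@(9, 7): e=[21,22,69] → X
    (5,3)@(11, 7): e=[49,-2,65] → .
    (3,4)@(7, 9): e=[7,50,55] → X
    (5,4)@(11, 9): e=[63,2,47] → X
    (6,4)@(13, 9): e=[91,-22,43] → .
    (3,5)@(7, 11): e=[21,54,37] → X
    (6,5)@(13, 11): e=[105,-18,25] → .
    (2,6)@(5, 13): e=[7,82,23] → X
    (6,6)@(13, 13): e=[119,-14,7] → .
    (2,7)@(5, 15): e=[21,86,5] → X
  covered (14 px):
    . . . . . . .
    . . . . . . .
    . . . . X . .
    . . . . X . .
    . . . X X X .
    . . . X X X .
    . . X X X X .
    . . X X . . .
    . . . . . . .
    . . . . . . .
    . . . . . . .
T2:
  2·area = 84
  edge (0, 20)→(14, 6): d=(14,-14) inclusive
  edge (14, 6)→(10, 16): d=(-4,10) inclusive
  edge (10, 16)→(0, 20): d=(-10,4) inclusive
    (6,3)@(13, 7): e=[0,6,78] → X  [on edge]
    (5,4)@(11, 9): e=[0,18,66] → X  [on edge]
    (6,4)@(13, 9): e=[28,-2,58] → .
    (4,5)@(9, 11): e=[0,30,54] → X  [on edge]
    (6,5)@(13, 11): e=[56,-10,38] → .
    (3,6)@(7, 13): e=[0,42,42] → X  [on edge]
    (6,6)@(13, 13): e=[84,-18,18] → .
    (2,7)@(5, 15): e=[0,54,30] → X  [on edge]
    (5,7)@(11, 15): e=[84,-6,6] → .
    (1,8)@(3, 17): e=[0,66,18] → X  [on edge]
    (4,8)@(9, 17): e=[84,6,-6] → .
    (0,9)@(1, 19): e=[0,78,6] → X  [on edge]
  covered (14 px):
    . . . . . . .
    . . . . . . .
    . . . . . . .
    . . . . . . X
    . . . . . X .
    . . . . X X .
    . . . X X X .
    . . X X X . .
    . X X X . . .
    X . . . . . .
    . . . . . . .
T3:
  2·area = 16
  edge (2, 2)→(10, 6): d=(8,4) inclusive
  edge (10, 6)→(4, 5): d=(-6,-1) inclusive
  edge (4, 5)→(2, 2): d=(-2,-3) inclusive
    (1,1)@(3, 3): e=[4,11,1] → X
    (2,1)@(5, 3): e=[-4,13,7] → .
    (1,2)@(3, 5): e=[20,-1,-3] → .
    (2,2)@(5, 5): e=[12,1,3] → X
    (3,2)@(7, 5): e=[4,3,9] → X
    (4,2)@(9, 5): e=[-4,5,15] → .
    (2,3)@(5, 7): e=[28,-11,-1] → .
    (3,3)@(7, 7): e=[20,-9,5] → .
  covered (3 px):
    . . . . . . .
    . X . . . . .
    . . X X . . .
    . . . . . . .
    . . . . . . .
    . . . . . . .
    . . . . . . .
    . . . . . . .
    . . . . . . .
    . . . . . . .
    . . . . . . .
T4:
  2·area = 32
  edge (0, 10)→(0, 2): d=(0,-8) inclusive
  edge (0, 2)→(4, 10): d=(4,8) inclusive
  edge (4, 10)→(0, 10): d=(-4,0) inclusive
    (0,2)@(1, 5): e=[8,4,20] → X
    (1,2)@(3, 5): e=[24,-12,20] → .
    (0,3)@(1, 7): e=[8,12,12] → X
    (1,3)@(3, 7): e=[24,-4,12] → .
    (0,4)@(1, 9): e=[8,20,4] → X
    (1,4)@(3, 9): e=[24,4,4] → X
    (2,4)@(5, 9): e=[40,-12,4] → .
    (0,5)@(1, 11): e=[8,28,-4] → .
    (1,5)@(3, 11): e=[24,12,-4] → .
  covered (4 px):
    . . . . . . .
    . . . . . . .
    X . . . . . .
    X . . . . . .
    X X . . . . .
    . . . . . . .
    . . . . . . .
    . . . . . . .
    . . . . . . .
    . . . . . . .
    . . . . . . .

Result: 43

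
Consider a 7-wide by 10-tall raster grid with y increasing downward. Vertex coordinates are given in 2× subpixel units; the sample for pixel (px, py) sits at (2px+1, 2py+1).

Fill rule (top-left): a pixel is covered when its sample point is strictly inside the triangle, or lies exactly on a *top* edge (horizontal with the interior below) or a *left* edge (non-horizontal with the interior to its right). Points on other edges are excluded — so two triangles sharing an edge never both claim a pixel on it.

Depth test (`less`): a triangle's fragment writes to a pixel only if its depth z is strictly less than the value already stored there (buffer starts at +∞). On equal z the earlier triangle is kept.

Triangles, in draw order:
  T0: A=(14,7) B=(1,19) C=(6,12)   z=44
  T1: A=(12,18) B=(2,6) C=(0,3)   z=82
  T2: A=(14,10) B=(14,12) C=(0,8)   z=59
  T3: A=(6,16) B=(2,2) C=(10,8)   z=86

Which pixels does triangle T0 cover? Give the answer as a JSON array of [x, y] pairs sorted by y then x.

T0:
  2·area = 31
  edge (14, 7)→(1, 19): d=(-13,12) right/bottom  bias=-1
  edge (1, 19)→(6, 12): d=(5,-7) top-left  bias=+0
  edge (6, 12)→(14, 7): d=(8,-5) top-left  bias=+0
    (5,2)@(11, 5): e=[62,0,-31] → .  [on edge]
    (5,4)@(11, 9): e=[10,20,1] → X
    (6,4)@(13, 9): e=[-14,34,11] → .
    (4,5)@(9, 11): e=[8,16,7] → X
    (5,5)@(11, 11): e=[-16,30,17] → .
    (3,6)@(7, 13): e=[6,12,13] → X
    (4,6)@(9, 13): e=[-18,26,23] → .
    (2,7)@(5, 15): e=[4,8,19] → X
    (3,7)@(7, 15): e=[-20,22,29] → .
    (1,8)@(3, 17): e=[2,4,25] → X
    (2,8)@(5, 17): e=[-22,18,35] → .
    (0,9)@(1, 19): e=[0,0,31] → .  [on edge]
  covered (5 px):
    . . . . . . .
    . . . . . . .
    . . . . . . .
    . . . . . . .
    . . . . . X .
    . . . . X . .
    . . . X . . .
    . . X . . . .
    . X . . . . .
    . . . . . . .
T1:
  2·area = 6
  edge (12, 18)→(2, 6): d=(-10,-12) top-left  bias=+0
  edge (2, 6)→(0, 3): d=(-2,-3) top-left  bias=+0
  edge (0, 3)→(12, 18): d=(12,15) right/bottom  bias=-1
    (1,3)@(3, 7): e=[2,1,3] → X
    (2,3)@(5, 7): e=[26,7,-27] → .
    (1,4)@(3, 9): e=[-18,-3,27] → .
  covered (1 px):
    . . . . . . .
    . . . . . . .
    . . . . . . .
    . X . . . . .
    . . . . . . .
    . . . . . . .
    . . . . . . .
    . . . . . . .
    . . . . . . .
    . . . . . . .
T2:
  2·area = 28
  edge (14, 10)→(14, 12): d=(0,2) right/bottom  bias=-1
  edge (14, 12)→(0, 8): d=(-14,-4) top-left  bias=+0
  edge (0, 8)→(14, 10): d=(14,2) right/bottom  bias=-1
    (2,4)@(5, 9): e=[18,6,4] → X
    (3,4)@(7, 9): e=[14,14,0] → .  [on edge]
    (2,5)@(5, 11): e=[18,-22,32] → .
    (5,5)@(11, 11): e=[6,2,20] → X
    (6,5)@(13, 11): e=[2,10,16] → X
    (5,6)@(11, 13): e=[6,-26,48] → .
    (6,6)@(13, 13): e=[2,-18,44] → .
  covered (3 px):
    . . . . . . .
    . . . . . . .
    . . . . . . .
    . . . . . . .
    . . X . . . .
    . . . . . X X
    . . . . . . .
    . . . . . . .
    . . . . . . .
    . . . . . . .
T3:
  2·area = 88
  edge (6, 16)→(2, 2): d=(-4,-14) top-left  bias=+0
  edge (2, 2)→(10, 8): d=(8,6) right/bottom  bias=-1
  edge (10, 8)→(6, 16): d=(-4,8) right/bottom  bias=-1
    (1,1)@(3, 3): e=[10,2,76] → X
    (2,1)@(5, 3): e=[38,-10,60] → .
    (1,2)@(3, 5): e=[2,18,68] → X
    (2,2)@(5, 5): e=[30,6,52] → X
    (3,2)@(7, 5): e=[58,-6,36] → .
    (1,3)@(3, 7): e=[-6,34,60] → .
    (2,3)@(5, 7): e=[22,22,44] → X
    (3,3)@(7, 7): e=[50,10,28] → X
    (4,3)@(9, 7): e=[78,-2,12] → .
    (2,4)@(5, 9): e=[14,38,36] → X
    (4,4)@(9, 9): e=[70,14,4] → X
    (5,4)@(11, 9): e=[98,2,-12] → .
  covered (11 px):
    . . . . . . .
    . X . . . . .
    . X X . . . .
    . . X X . . .
    . . X X X . .
    . . X X . . .
    . . . X . . .
    . . . . . . .
    . . . . . . .
    . . . . . . .

Result: [[5,4],[4,5],[3,6],[2,7],[1,8]]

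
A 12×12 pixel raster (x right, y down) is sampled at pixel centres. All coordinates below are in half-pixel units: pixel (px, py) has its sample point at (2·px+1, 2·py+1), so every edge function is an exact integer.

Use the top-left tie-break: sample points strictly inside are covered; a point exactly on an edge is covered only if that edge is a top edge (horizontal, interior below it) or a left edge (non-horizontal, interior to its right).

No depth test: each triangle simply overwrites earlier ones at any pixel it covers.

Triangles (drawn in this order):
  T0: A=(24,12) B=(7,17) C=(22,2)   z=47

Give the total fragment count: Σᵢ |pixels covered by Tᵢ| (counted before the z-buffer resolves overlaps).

T0:
  2·area = 180
  edge (24, 12)→(7, 17): d=(-17,5) right/bottom  bias=-1
  edge (7, 17)→(22, 2): d=(15,-15) top-left  bias=+0
  edge (22, 2)→(24, 12): d=(2,10) right/bottom  bias=-1
    (11,0)@(23, 1): e=[192,0,-12] → ·  [on edge]
    (10,1)@(21, 3): e=[168,0,12] → █  [on edge]
    (11,1)@(23, 3): e=[158,30,-8] → ·
    (9,2)@(19, 5): e=[144,0,36] → █  [on edge]
    (11,2)@(23, 5): e=[124,60,-4] → ·
    (8,3)@(17, 7): e=[120,0,60] → █  [on edge]
    (11,3)@(23, 7): e=[90,90,0] → ·  [on edge]
    (7,4)@(15, 9): e=[96,0,84] → █  [on edge]
    (11,4)@(23, 9): e=[56,120,4] → █
    (6,5)@(13, 11): e=[72,0,108] → █  [on edge]
    (5,6)@(11, 13): e=[48,0,132] → █  [on edge]
    (10,6)@(21, 13): e=[-2,150,32] → ·
    (4,7)@(9, 15): e=[24,0,156] → █  [on edge]
    (3,8)@(7, 17): e=[0,0,180] → ·  [on edge]
    (2,9)@(5, 19): e=[-24,0,204] → ·  [on edge]
    (1,10)@(3, 21): e=[-48,0,228] → ·  [on edge]
    (0,11)@(1, 23): e=[-72,0,252] → ·  [on edge]
  covered (25 px):
    · · · · · · · · · · · ·
    · · · · · · · · · · █ ·
    · · · · · · · · · █ █ ·
    · · · · · · · · █ █ █ ·
    · · · · · · · █ █ █ █ █
    · · · · · · █ █ █ █ █ █
    · · · · · █ █ █ █ █ · ·
    · · · · █ █ █ · · · · ·
    · · · · · · · · · · · ·
    · · · · · · · · · · · ·
    · · · · · · · · · · · ·
    · · · · · · · · · · · ·

Final: 25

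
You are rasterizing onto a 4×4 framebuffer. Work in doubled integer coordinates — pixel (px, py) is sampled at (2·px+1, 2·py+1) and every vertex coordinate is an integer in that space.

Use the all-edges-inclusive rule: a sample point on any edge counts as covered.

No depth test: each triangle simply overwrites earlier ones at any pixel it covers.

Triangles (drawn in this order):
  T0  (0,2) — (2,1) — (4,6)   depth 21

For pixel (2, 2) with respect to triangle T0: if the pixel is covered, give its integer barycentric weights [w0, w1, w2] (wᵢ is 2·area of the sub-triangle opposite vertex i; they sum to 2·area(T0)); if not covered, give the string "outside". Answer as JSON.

T0:
  2·area = 12
  edge (0, 2)→(2, 1): d=(2,-1) inclusive
  edge (2, 1)→(4, 6): d=(2,5) inclusive
  edge (4, 6)→(0, 2): d=(-4,-4) inclusive
    (0,1)@(1, 3): e=[3,9,0] → █  [on edge]
    (1,1)@(3, 3): e=[5,-1,8] → ·
    (0,2)@(1, 5): e=[7,13,-8] → ·
    (1,2)@(3, 5): e=[9,3,0] → █  [on edge]
    (2,2)@(5, 5): e=[11,-7,8] → ·
    (1,3)@(3, 7): e=[13,7,-8] → ·
    (2,3)@(5, 7): e=[15,-3,0] → ·  [on edge]
  covered (2 px):
    · · · ·
    █ · · ·
    · █ · ·
    · · · ·

Result: "outside"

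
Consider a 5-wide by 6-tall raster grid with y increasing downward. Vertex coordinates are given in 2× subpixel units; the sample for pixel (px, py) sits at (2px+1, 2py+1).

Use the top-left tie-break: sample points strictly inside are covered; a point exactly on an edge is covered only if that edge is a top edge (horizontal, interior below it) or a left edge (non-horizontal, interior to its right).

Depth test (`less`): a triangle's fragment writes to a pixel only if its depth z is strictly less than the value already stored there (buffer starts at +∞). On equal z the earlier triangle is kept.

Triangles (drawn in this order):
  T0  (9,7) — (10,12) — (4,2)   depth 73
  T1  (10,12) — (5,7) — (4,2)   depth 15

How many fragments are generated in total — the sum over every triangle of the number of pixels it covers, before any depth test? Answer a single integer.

T0:
  2·area = 20
  edge (9, 7)→(10, 12): d=(1,5) right/bottom  bias=-1
  edge (10, 12)→(4, 2): d=(-6,-10) top-left  bias=+0
  edge (4, 2)→(9, 7): d=(5,5) right/bottom  bias=-1
    (1,0)@(3, 1): e=[24,-4,0] → ·  [on edge]
    (2,1)@(5, 3): e=[16,4,0] → ·  [on edge]
    (3,2)@(7, 5): e=[8,12,0] → ·  [on edge]
    (3,3)@(7, 7): e=[10,0,10] → █  [on edge]
    (4,3)@(9, 7): e=[0,20,0] → ·  [on edge]
    (3,4)@(7, 9): e=[12,-12,20] → ·
    (4,4)@(9, 9): e=[2,8,10] → █
    (4,5)@(9, 11): e=[4,-4,20] → ·
  covered (2 px):
    · · · · ·
    · · · · ·
    · · · · ·
    · · · █ ·
    · · · · █
    · · · · ·
T1:
  2·area = 20
  edge (10, 12)→(5, 7): d=(-5,-5) top-left  bias=+0
  edge (5, 7)→(4, 2): d=(-1,-5) top-left  bias=+0
  edge (4, 2)→(10, 12): d=(6,10) right/bottom  bias=-1
    (0,1)@(1, 3): e=[0,-16,36] → ·  [on edge]
    (1,2)@(3, 5): e=[0,-8,28] → ·  [on edge]
    (2,2)@(5, 5): e=[10,2,8] → █
    (3,2)@(7, 5): e=[20,12,-12] → ·
    (2,3)@(5, 7): e=[0,0,20] → █  [on edge]
    (3,3)@(7, 7): e=[10,10,0] → ·  [on edge]
    (2,4)@(5, 9): e=[-10,-2,32] → ·
    (3,4)@(7, 9): e=[0,8,12] → █  [on edge]
    (4,4)@(9, 9): e=[10,18,-8] → ·
    (3,5)@(7, 11): e=[-10,6,24] → ·
    (4,5)@(9, 11): e=[0,16,4] → █  [on edge]
  covered (4 px):
    · · · · ·
    · · · · ·
    · · █ · ·
    · · █ · ·
    · · · █ ·
    · · · · █

Final: 6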